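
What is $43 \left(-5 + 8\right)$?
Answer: $129$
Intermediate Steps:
$43 \left(-5 + 8\right) = 43 \cdot 3 = 129$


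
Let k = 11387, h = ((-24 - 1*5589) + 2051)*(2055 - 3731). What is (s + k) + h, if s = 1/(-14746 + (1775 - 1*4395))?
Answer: 103871238433/17366 ≈ 5.9813e+6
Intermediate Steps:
h = 5969912 (h = ((-24 - 5589) + 2051)*(-1676) = (-5613 + 2051)*(-1676) = -3562*(-1676) = 5969912)
s = -1/17366 (s = 1/(-14746 + (1775 - 4395)) = 1/(-14746 - 2620) = 1/(-17366) = -1/17366 ≈ -5.7584e-5)
(s + k) + h = (-1/17366 + 11387) + 5969912 = 197746641/17366 + 5969912 = 103871238433/17366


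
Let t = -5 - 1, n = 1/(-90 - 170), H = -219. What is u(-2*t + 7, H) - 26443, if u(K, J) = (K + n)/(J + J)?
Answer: -3011333779/113880 ≈ -26443.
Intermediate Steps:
n = -1/260 (n = 1/(-260) = -1/260 ≈ -0.0038462)
t = -6
u(K, J) = (-1/260 + K)/(2*J) (u(K, J) = (K - 1/260)/(J + J) = (-1/260 + K)/((2*J)) = (-1/260 + K)*(1/(2*J)) = (-1/260 + K)/(2*J))
u(-2*t + 7, H) - 26443 = (1/520)*(-1 + 260*(-2*(-6) + 7))/(-219) - 26443 = (1/520)*(-1/219)*(-1 + 260*(12 + 7)) - 26443 = (1/520)*(-1/219)*(-1 + 260*19) - 26443 = (1/520)*(-1/219)*(-1 + 4940) - 26443 = (1/520)*(-1/219)*4939 - 26443 = -4939/113880 - 26443 = -3011333779/113880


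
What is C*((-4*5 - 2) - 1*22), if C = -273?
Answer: 12012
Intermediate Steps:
C*((-4*5 - 2) - 1*22) = -273*((-4*5 - 2) - 1*22) = -273*((-20 - 2) - 22) = -273*(-22 - 22) = -273*(-44) = 12012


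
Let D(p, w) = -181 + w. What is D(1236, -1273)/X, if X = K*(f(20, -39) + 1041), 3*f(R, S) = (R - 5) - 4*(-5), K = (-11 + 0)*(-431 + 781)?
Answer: 2181/6079150 ≈ 0.00035877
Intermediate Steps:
K = -3850 (K = -11*350 = -3850)
f(R, S) = 5 + R/3 (f(R, S) = ((R - 5) - 4*(-5))/3 = ((-5 + R) + 20)/3 = (15 + R)/3 = 5 + R/3)
X = -12158300/3 (X = -3850*((5 + (⅓)*20) + 1041) = -3850*((5 + 20/3) + 1041) = -3850*(35/3 + 1041) = -3850*3158/3 = -12158300/3 ≈ -4.0528e+6)
D(1236, -1273)/X = (-181 - 1273)/(-12158300/3) = -1454*(-3/12158300) = 2181/6079150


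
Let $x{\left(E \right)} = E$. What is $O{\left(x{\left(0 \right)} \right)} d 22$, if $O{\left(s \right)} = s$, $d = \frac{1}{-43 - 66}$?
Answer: $0$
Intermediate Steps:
$d = - \frac{1}{109}$ ($d = \frac{1}{-109} = - \frac{1}{109} \approx -0.0091743$)
$O{\left(x{\left(0 \right)} \right)} d 22 = 0 \left(- \frac{1}{109}\right) 22 = 0 \cdot 22 = 0$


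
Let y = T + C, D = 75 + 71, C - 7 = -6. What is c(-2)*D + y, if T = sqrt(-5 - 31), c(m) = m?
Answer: -291 + 6*I ≈ -291.0 + 6.0*I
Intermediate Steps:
C = 1 (C = 7 - 6 = 1)
D = 146
T = 6*I (T = sqrt(-36) = 6*I ≈ 6.0*I)
y = 1 + 6*I (y = 6*I + 1 = 1 + 6*I ≈ 1.0 + 6.0*I)
c(-2)*D + y = -2*146 + (1 + 6*I) = -292 + (1 + 6*I) = -291 + 6*I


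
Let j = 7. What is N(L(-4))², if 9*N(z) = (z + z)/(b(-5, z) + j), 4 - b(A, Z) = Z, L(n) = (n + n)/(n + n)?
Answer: 1/2025 ≈ 0.00049383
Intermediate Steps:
L(n) = 1 (L(n) = (2*n)/((2*n)) = (2*n)*(1/(2*n)) = 1)
b(A, Z) = 4 - Z
N(z) = 2*z/(9*(11 - z)) (N(z) = ((z + z)/((4 - z) + 7))/9 = ((2*z)/(11 - z))/9 = (2*z/(11 - z))/9 = 2*z/(9*(11 - z)))
N(L(-4))² = (-2*1/(-99 + 9*1))² = (-2*1/(-99 + 9))² = (-2*1/(-90))² = (-2*1*(-1/90))² = (1/45)² = 1/2025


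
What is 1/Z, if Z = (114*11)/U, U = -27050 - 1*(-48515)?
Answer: 7155/418 ≈ 17.117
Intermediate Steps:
U = 21465 (U = -27050 + 48515 = 21465)
Z = 418/7155 (Z = (114*11)/21465 = 1254*(1/21465) = 418/7155 ≈ 0.058421)
1/Z = 1/(418/7155) = 7155/418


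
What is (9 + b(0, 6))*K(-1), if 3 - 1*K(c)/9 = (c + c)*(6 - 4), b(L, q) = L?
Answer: 567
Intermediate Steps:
K(c) = 27 - 36*c (K(c) = 27 - 9*(c + c)*(6 - 4) = 27 - 9*2*c*2 = 27 - 36*c)
(9 + b(0, 6))*K(-1) = (9 + 0)*(27 - 36*(-1)) = 9*(27 + 36) = 9*63 = 567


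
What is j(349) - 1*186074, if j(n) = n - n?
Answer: -186074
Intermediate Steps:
j(n) = 0
j(349) - 1*186074 = 0 - 1*186074 = 0 - 186074 = -186074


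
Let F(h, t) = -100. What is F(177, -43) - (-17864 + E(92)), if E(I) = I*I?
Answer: 9300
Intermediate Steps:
E(I) = I**2
F(177, -43) - (-17864 + E(92)) = -100 - (-17864 + 92**2) = -100 - (-17864 + 8464) = -100 - 1*(-9400) = -100 + 9400 = 9300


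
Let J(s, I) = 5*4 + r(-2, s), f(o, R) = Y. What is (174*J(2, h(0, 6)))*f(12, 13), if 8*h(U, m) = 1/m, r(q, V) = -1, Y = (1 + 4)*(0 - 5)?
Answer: -82650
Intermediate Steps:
Y = -25 (Y = 5*(-5) = -25)
f(o, R) = -25
h(U, m) = 1/(8*m) (h(U, m) = (1/m)/8 = 1/(8*m))
J(s, I) = 19 (J(s, I) = 5*4 - 1 = 20 - 1 = 19)
(174*J(2, h(0, 6)))*f(12, 13) = (174*19)*(-25) = 3306*(-25) = -82650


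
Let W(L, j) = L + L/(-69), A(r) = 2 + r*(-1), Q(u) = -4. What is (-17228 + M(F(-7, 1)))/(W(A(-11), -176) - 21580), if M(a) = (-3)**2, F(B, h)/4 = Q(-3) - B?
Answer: 1188111/1488136 ≈ 0.79839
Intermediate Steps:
F(B, h) = -16 - 4*B (F(B, h) = 4*(-4 - B) = -16 - 4*B)
A(r) = 2 - r
W(L, j) = 68*L/69 (W(L, j) = L + L*(-1/69) = L - L/69 = 68*L/69)
M(a) = 9
(-17228 + M(F(-7, 1)))/(W(A(-11), -176) - 21580) = (-17228 + 9)/(68*(2 - 1*(-11))/69 - 21580) = -17219/(68*(2 + 11)/69 - 21580) = -17219/((68/69)*13 - 21580) = -17219/(884/69 - 21580) = -17219/(-1488136/69) = -17219*(-69/1488136) = 1188111/1488136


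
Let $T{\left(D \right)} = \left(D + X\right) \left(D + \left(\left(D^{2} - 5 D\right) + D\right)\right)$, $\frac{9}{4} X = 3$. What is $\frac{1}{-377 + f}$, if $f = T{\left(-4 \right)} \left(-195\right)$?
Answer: $\frac{1}{14183} \approx 7.0507 \cdot 10^{-5}$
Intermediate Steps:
$X = \frac{4}{3}$ ($X = \frac{4}{9} \cdot 3 = \frac{4}{3} \approx 1.3333$)
$T{\left(D \right)} = \left(\frac{4}{3} + D\right) \left(D^{2} - 3 D\right)$ ($T{\left(D \right)} = \left(D + \frac{4}{3}\right) \left(D + \left(\left(D^{2} - 5 D\right) + D\right)\right) = \left(\frac{4}{3} + D\right) \left(D + \left(D^{2} - 4 D\right)\right) = \left(\frac{4}{3} + D\right) \left(D^{2} - 3 D\right)$)
$f = 14560$ ($f = \frac{1}{3} \left(-4\right) \left(-12 - -20 + 3 \left(-4\right)^{2}\right) \left(-195\right) = \frac{1}{3} \left(-4\right) \left(-12 + 20 + 3 \cdot 16\right) \left(-195\right) = \frac{1}{3} \left(-4\right) \left(-12 + 20 + 48\right) \left(-195\right) = \frac{1}{3} \left(-4\right) 56 \left(-195\right) = \left(- \frac{224}{3}\right) \left(-195\right) = 14560$)
$\frac{1}{-377 + f} = \frac{1}{-377 + 14560} = \frac{1}{14183}$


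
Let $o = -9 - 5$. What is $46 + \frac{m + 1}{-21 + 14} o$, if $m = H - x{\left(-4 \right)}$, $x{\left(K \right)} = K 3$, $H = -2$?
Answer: $68$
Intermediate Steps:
$x{\left(K \right)} = 3 K$
$o = -14$ ($o = -9 - 5 = -14$)
$m = 10$ ($m = -2 - 3 \left(-4\right) = -2 - -12 = -2 + 12 = 10$)
$46 + \frac{m + 1}{-21 + 14} o = 46 + \frac{10 + 1}{-21 + 14} \left(-14\right) = 46 + \frac{11}{-7} \left(-14\right) = 46 + 11 \left(- \frac{1}{7}\right) \left(-14\right) = 46 - -22 = 46 + 22 = 68$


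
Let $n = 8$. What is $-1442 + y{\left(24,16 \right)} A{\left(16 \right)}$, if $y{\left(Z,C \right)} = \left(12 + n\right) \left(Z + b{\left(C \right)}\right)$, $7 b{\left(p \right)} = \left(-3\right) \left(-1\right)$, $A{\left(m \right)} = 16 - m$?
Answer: $-1442$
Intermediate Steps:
$b{\left(p \right)} = \frac{3}{7}$ ($b{\left(p \right)} = \frac{\left(-3\right) \left(-1\right)}{7} = \frac{1}{7} \cdot 3 = \frac{3}{7}$)
$y{\left(Z,C \right)} = \frac{60}{7} + 20 Z$ ($y{\left(Z,C \right)} = \left(12 + 8\right) \left(Z + \frac{3}{7}\right) = 20 \left(\frac{3}{7} + Z\right) = \frac{60}{7} + 20 Z$)
$-1442 + y{\left(24,16 \right)} A{\left(16 \right)} = -1442 + \left(\frac{60}{7} + 20 \cdot 24\right) \left(16 - 16\right) = -1442 + \left(\frac{60}{7} + 480\right) \left(16 - 16\right) = -1442 + \frac{3420}{7} \cdot 0 = -1442 + 0 = -1442$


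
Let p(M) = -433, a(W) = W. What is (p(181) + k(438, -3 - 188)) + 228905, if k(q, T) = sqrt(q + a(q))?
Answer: 228472 + 2*sqrt(219) ≈ 2.2850e+5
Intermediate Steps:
k(q, T) = sqrt(2)*sqrt(q) (k(q, T) = sqrt(q + q) = sqrt(2*q) = sqrt(2)*sqrt(q))
(p(181) + k(438, -3 - 188)) + 228905 = (-433 + sqrt(2)*sqrt(438)) + 228905 = (-433 + 2*sqrt(219)) + 228905 = 228472 + 2*sqrt(219)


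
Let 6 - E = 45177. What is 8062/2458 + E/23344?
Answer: 38584505/28689776 ≈ 1.3449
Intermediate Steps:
E = -45171 (E = 6 - 1*45177 = 6 - 45177 = -45171)
8062/2458 + E/23344 = 8062/2458 - 45171/23344 = 8062*(1/2458) - 45171*1/23344 = 4031/1229 - 45171/23344 = 38584505/28689776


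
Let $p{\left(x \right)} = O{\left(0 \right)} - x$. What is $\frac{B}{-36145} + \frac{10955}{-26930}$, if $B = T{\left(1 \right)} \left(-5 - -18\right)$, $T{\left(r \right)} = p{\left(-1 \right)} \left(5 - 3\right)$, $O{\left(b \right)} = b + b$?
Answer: $- \frac{79333731}{194676970} \approx -0.40751$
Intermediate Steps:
$O{\left(b \right)} = 2 b$
$p{\left(x \right)} = - x$ ($p{\left(x \right)} = 2 \cdot 0 - x = 0 - x = - x$)
$T{\left(r \right)} = 2$ ($T{\left(r \right)} = \left(-1\right) \left(-1\right) \left(5 - 3\right) = 1 \cdot 2 = 2$)
$B = 26$ ($B = 2 \left(-5 - -18\right) = 2 \left(-5 + 18\right) = 2 \cdot 13 = 26$)
$\frac{B}{-36145} + \frac{10955}{-26930} = \frac{26}{-36145} + \frac{10955}{-26930} = 26 \left(- \frac{1}{36145}\right) + 10955 \left(- \frac{1}{26930}\right) = - \frac{26}{36145} - \frac{2191}{5386} = - \frac{79333731}{194676970}$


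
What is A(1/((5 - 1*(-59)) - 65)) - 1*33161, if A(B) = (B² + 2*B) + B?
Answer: -33163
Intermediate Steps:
A(B) = B² + 3*B
A(1/((5 - 1*(-59)) - 65)) - 1*33161 = (3 + 1/((5 - 1*(-59)) - 65))/((5 - 1*(-59)) - 65) - 1*33161 = (3 + 1/((5 + 59) - 65))/((5 + 59) - 65) - 33161 = (3 + 1/(64 - 65))/(64 - 65) - 33161 = (3 + 1/(-1))/(-1) - 33161 = -(3 - 1) - 33161 = -1*2 - 33161 = -2 - 33161 = -33163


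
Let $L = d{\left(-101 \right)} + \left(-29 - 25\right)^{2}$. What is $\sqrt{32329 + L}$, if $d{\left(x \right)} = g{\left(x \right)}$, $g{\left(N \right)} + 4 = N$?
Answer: $2 \sqrt{8785} \approx 187.46$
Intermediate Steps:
$g{\left(N \right)} = -4 + N$
$d{\left(x \right)} = -4 + x$
$L = 2811$ ($L = \left(-4 - 101\right) + \left(-29 - 25\right)^{2} = -105 + \left(-54\right)^{2} = -105 + 2916 = 2811$)
$\sqrt{32329 + L} = \sqrt{32329 + 2811} = \sqrt{35140} = 2 \sqrt{8785}$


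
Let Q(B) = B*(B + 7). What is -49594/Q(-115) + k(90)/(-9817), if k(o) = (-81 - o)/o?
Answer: -24342035/6096357 ≈ -3.9929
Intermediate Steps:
Q(B) = B*(7 + B)
k(o) = (-81 - o)/o
-49594/Q(-115) + k(90)/(-9817) = -49594*(-1/(115*(7 - 115))) + ((-81 - 1*90)/90)/(-9817) = -49594/((-115*(-108))) + ((-81 - 90)/90)*(-1/9817) = -49594/12420 + ((1/90)*(-171))*(-1/9817) = -49594*1/12420 - 19/10*(-1/9817) = -24797/6210 + 19/98170 = -24342035/6096357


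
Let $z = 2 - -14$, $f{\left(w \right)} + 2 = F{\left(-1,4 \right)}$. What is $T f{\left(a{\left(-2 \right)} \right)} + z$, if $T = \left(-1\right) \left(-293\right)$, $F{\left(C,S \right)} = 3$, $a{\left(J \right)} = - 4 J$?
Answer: $309$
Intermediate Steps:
$f{\left(w \right)} = 1$ ($f{\left(w \right)} = -2 + 3 = 1$)
$z = 16$ ($z = 2 + 14 = 16$)
$T = 293$
$T f{\left(a{\left(-2 \right)} \right)} + z = 293 \cdot 1 + 16 = 293 + 16 = 309$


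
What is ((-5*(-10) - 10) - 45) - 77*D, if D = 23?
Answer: -1776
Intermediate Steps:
((-5*(-10) - 10) - 45) - 77*D = ((-5*(-10) - 10) - 45) - 77*23 = ((50 - 10) - 45) - 1771 = (40 - 45) - 1771 = -5 - 1771 = -1776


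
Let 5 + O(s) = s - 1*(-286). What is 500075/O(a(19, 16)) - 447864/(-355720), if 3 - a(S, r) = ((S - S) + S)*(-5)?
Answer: 22257052432/16852235 ≈ 1320.7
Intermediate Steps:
a(S, r) = 3 + 5*S (a(S, r) = 3 - ((S - S) + S)*(-5) = 3 - (0 + S)*(-5) = 3 - S*(-5) = 3 - (-5)*S = 3 + 5*S)
O(s) = 281 + s (O(s) = -5 + (s - 1*(-286)) = -5 + (s + 286) = -5 + (286 + s) = 281 + s)
500075/O(a(19, 16)) - 447864/(-355720) = 500075/(281 + (3 + 5*19)) - 447864/(-355720) = 500075/(281 + (3 + 95)) - 447864*(-1/355720) = 500075/(281 + 98) + 55983/44465 = 500075/379 + 55983/44465 = 22257052432/16852235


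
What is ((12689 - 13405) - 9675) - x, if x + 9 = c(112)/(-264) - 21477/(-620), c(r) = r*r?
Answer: -212152301/20460 ≈ -10369.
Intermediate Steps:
c(r) = r²
x = -447559/20460 (x = -9 + (112²/(-264) - 21477/(-620)) = -9 + (12544*(-1/264) - 21477*(-1/620)) = -9 + (-1568/33 + 21477/620) = -9 - 263419/20460 = -447559/20460 ≈ -21.875)
((12689 - 13405) - 9675) - x = ((12689 - 13405) - 9675) - 1*(-447559/20460) = (-716 - 9675) + 447559/20460 = -10391 + 447559/20460 = -212152301/20460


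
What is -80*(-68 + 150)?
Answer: -6560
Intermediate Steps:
-80*(-68 + 150) = -80*82 = -6560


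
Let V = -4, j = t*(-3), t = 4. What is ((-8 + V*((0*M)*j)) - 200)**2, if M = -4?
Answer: 43264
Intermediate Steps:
j = -12 (j = 4*(-3) = -12)
((-8 + V*((0*M)*j)) - 200)**2 = ((-8 - 4*0*(-4)*(-12)) - 200)**2 = ((-8 - 0*(-12)) - 200)**2 = ((-8 - 4*0) - 200)**2 = ((-8 + 0) - 200)**2 = (-8 - 200)**2 = (-208)**2 = 43264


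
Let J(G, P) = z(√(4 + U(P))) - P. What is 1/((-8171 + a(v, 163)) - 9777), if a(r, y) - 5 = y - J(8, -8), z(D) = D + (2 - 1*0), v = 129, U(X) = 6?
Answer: -1779/31648409 + √10/316484090 ≈ -5.6201e-5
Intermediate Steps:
z(D) = 2 + D (z(D) = D + (2 + 0) = D + 2 = 2 + D)
J(G, P) = 2 + √10 - P (J(G, P) = (2 + √(4 + 6)) - P = (2 + √10) - P = 2 + √10 - P)
a(r, y) = -5 + y - √10 (a(r, y) = 5 + (y - (2 + √10 - 1*(-8))) = 5 + (y - (2 + √10 + 8)) = 5 + (y - (10 + √10)) = 5 + (y + (-10 - √10)) = 5 + (-10 + y - √10) = -5 + y - √10)
1/((-8171 + a(v, 163)) - 9777) = 1/((-8171 + (-5 + 163 - √10)) - 9777) = 1/((-8171 + (158 - √10)) - 9777) = 1/((-8013 - √10) - 9777) = 1/(-17790 - √10)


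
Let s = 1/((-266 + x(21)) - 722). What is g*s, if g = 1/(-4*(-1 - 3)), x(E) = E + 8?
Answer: -1/15344 ≈ -6.5172e-5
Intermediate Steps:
x(E) = 8 + E
s = -1/959 (s = 1/((-266 + (8 + 21)) - 722) = 1/((-266 + 29) - 722) = 1/(-237 - 722) = 1/(-959) = -1/959 ≈ -0.0010428)
g = 1/16 (g = 1/(-4*(-4)) = 1/16 ≈ 0.062500)
g*s = (1/16)*(-1/959) = -1/15344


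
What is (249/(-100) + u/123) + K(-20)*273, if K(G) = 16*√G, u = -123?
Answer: -349/100 + 8736*I*√5 ≈ -3.49 + 19534.0*I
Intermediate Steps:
(249/(-100) + u/123) + K(-20)*273 = (249/(-100) - 123/123) + (16*√(-20))*273 = (249*(-1/100) - 123*1/123) + (16*(2*I*√5))*273 = (-249/100 - 1) + (32*I*√5)*273 = -349/100 + 8736*I*√5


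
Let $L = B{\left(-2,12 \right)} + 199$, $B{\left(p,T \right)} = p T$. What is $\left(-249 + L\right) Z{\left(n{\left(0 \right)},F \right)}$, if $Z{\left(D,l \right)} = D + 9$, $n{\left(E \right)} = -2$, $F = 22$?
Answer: $-518$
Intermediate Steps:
$Z{\left(D,l \right)} = 9 + D$
$B{\left(p,T \right)} = T p$
$L = 175$ ($L = 12 \left(-2\right) + 199 = -24 + 199 = 175$)
$\left(-249 + L\right) Z{\left(n{\left(0 \right)},F \right)} = \left(-249 + 175\right) \left(9 - 2\right) = \left(-74\right) 7 = -518$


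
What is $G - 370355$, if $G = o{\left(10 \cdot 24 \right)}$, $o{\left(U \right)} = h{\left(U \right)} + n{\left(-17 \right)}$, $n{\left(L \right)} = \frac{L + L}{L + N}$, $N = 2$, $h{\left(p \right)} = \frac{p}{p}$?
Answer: $- \frac{5555276}{15} \approx -3.7035 \cdot 10^{5}$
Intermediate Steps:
$h{\left(p \right)} = 1$
$n{\left(L \right)} = \frac{2 L}{2 + L}$ ($n{\left(L \right)} = \frac{L + L}{L + 2} = \frac{2 L}{2 + L}$)
$o{\left(U \right)} = \frac{49}{15}$ ($o{\left(U \right)} = 1 + 2 \left(-17\right) \frac{1}{2 - 17} = 1 + 2 \left(-17\right) \frac{1}{-15} = 1 + 2 \left(-17\right) \left(- \frac{1}{15}\right) = 1 + \frac{34}{15} = \frac{49}{15}$)
$G = \frac{49}{15} \approx 3.2667$
$G - 370355 = \frac{49}{15} - 370355 = - \frac{5555276}{15}$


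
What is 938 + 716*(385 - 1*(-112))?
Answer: 356790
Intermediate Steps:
938 + 716*(385 - 1*(-112)) = 938 + 716*(385 + 112) = 938 + 716*497 = 938 + 355852 = 356790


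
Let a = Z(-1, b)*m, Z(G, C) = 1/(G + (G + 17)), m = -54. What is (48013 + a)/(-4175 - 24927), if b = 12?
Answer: -240047/145510 ≈ -1.6497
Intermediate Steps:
Z(G, C) = 1/(17 + 2*G) (Z(G, C) = 1/(G + (17 + G)) = 1/(17 + 2*G))
a = -18/5 (a = -54/(17 + 2*(-1)) = -54/(17 - 2) = -54/15 = (1/15)*(-54) = -18/5 ≈ -3.6000)
(48013 + a)/(-4175 - 24927) = (48013 - 18/5)/(-4175 - 24927) = (240047/5)/(-29102) = (240047/5)*(-1/29102) = -240047/145510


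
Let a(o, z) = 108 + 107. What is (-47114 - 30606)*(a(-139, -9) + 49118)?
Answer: -3834160760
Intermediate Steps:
a(o, z) = 215
(-47114 - 30606)*(a(-139, -9) + 49118) = (-47114 - 30606)*(215 + 49118) = -77720*49333 = -3834160760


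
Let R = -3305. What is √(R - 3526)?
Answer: 3*I*√759 ≈ 82.65*I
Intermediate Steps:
√(R - 3526) = √(-3305 - 3526) = √(-6831) = 3*I*√759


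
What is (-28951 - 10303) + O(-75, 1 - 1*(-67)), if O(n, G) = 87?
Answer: -39167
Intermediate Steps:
(-28951 - 10303) + O(-75, 1 - 1*(-67)) = (-28951 - 10303) + 87 = -39254 + 87 = -39167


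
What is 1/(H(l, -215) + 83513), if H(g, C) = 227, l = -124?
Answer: 1/83740 ≈ 1.1942e-5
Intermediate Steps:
1/(H(l, -215) + 83513) = 1/(227 + 83513) = 1/83740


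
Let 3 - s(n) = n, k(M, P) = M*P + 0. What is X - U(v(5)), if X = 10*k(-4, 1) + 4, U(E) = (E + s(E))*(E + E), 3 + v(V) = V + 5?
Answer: -78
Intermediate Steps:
k(M, P) = M*P
s(n) = 3 - n
v(V) = 2 + V (v(V) = -3 + (V + 5) = -3 + (5 + V) = 2 + V)
U(E) = 6*E (U(E) = (E + (3 - E))*(E + E) = 3*(2*E) = 6*E)
X = -36 (X = 10*(-4*1) + 4 = 10*(-4) + 4 = -40 + 4 = -36)
X - U(v(5)) = -36 - 6*(2 + 5) = -36 - 6*7 = -36 - 1*42 = -36 - 42 = -78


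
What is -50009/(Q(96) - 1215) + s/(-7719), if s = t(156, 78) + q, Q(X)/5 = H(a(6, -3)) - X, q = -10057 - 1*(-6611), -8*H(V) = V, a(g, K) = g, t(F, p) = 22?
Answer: 522447988/17483535 ≈ 29.882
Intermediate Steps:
H(V) = -V/8
q = -3446 (q = -10057 + 6611 = -3446)
Q(X) = -15/4 - 5*X (Q(X) = 5*(-⅛*6 - X) = 5*(-¾ - X) = -15/4 - 5*X)
s = -3424 (s = 22 - 3446 = -3424)
-50009/(Q(96) - 1215) + s/(-7719) = -50009/((-15/4 - 5*96) - 1215) - 3424/(-7719) = -50009/((-15/4 - 480) - 1215) - 3424*(-1/7719) = -50009/(-1935/4 - 1215) + 3424/7719 = -50009/(-6795/4) + 3424/7719 = -50009*(-4/6795) + 3424/7719 = 200036/6795 + 3424/7719 = 522447988/17483535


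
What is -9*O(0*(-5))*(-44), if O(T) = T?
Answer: 0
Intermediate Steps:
-9*O(0*(-5))*(-44) = -0*(-5)*(-44) = -9*0*(-44) = 0*(-44) = 0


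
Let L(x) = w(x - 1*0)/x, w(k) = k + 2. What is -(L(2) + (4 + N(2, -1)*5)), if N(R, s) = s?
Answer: -1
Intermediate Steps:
w(k) = 2 + k
L(x) = (2 + x)/x (L(x) = (2 + (x - 1*0))/x = (2 + (x + 0))/x = (2 + x)/x)
-(L(2) + (4 + N(2, -1)*5)) = -((2 + 2)/2 + (4 - 1*5)) = -((1/2)*4 + (4 - 5)) = -(2 - 1) = -1*1 = -1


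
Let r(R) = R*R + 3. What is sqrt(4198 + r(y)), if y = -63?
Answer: sqrt(8170) ≈ 90.388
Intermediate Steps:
r(R) = 3 + R**2 (r(R) = R**2 + 3 = 3 + R**2)
sqrt(4198 + r(y)) = sqrt(4198 + (3 + (-63)**2)) = sqrt(4198 + (3 + 3969)) = sqrt(4198 + 3972) = sqrt(8170)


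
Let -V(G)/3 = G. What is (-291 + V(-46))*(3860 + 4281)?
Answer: -1245573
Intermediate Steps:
V(G) = -3*G
(-291 + V(-46))*(3860 + 4281) = (-291 - 3*(-46))*(3860 + 4281) = (-291 + 138)*8141 = -153*8141 = -1245573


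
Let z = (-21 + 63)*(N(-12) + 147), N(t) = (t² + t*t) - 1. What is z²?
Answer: 332259984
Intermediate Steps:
N(t) = -1 + 2*t² (N(t) = (t² + t²) - 1 = 2*t² - 1 = -1 + 2*t²)
z = 18228 (z = (-21 + 63)*((-1 + 2*(-12)²) + 147) = 42*((-1 + 2*144) + 147) = 42*((-1 + 288) + 147) = 42*(287 + 147) = 42*434 = 18228)
z² = 18228² = 332259984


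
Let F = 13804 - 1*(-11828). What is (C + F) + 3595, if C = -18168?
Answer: 11059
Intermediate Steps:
F = 25632 (F = 13804 + 11828 = 25632)
(C + F) + 3595 = (-18168 + 25632) + 3595 = 7464 + 3595 = 11059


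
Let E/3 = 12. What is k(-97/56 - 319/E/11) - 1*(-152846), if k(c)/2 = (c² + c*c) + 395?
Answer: 9758136385/63504 ≈ 1.5366e+5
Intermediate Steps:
E = 36 (E = 3*12 = 36)
k(c) = 790 + 4*c² (k(c) = 2*((c² + c*c) + 395) = 2*((c² + c²) + 395) = 2*(2*c² + 395) = 2*(395 + 2*c²) = 790 + 4*c²)
k(-97/56 - 319/E/11) - 1*(-152846) = (790 + 4*(-97/56 - 319/36/11)²) - 1*(-152846) = (790 + 4*(-97*1/56 - 319*1/36*(1/11))²) + 152846 = (790 + 4*(-97/56 - 319/36*1/11)²) + 152846 = (790 + 4*(-97/56 - 29/36)²) + 152846 = (790 + 4*(-1279/504)²) + 152846 = (790 + 4*(1635841/254016)) + 152846 = (790 + 1635841/63504) + 152846 = 51804001/63504 + 152846 = 9758136385/63504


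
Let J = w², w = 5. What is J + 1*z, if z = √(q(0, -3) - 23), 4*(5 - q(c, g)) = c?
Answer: 25 + 3*I*√2 ≈ 25.0 + 4.2426*I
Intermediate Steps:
q(c, g) = 5 - c/4
J = 25 (J = 5² = 25)
z = 3*I*√2 (z = √((5 - ¼*0) - 23) = √((5 + 0) - 23) = √(5 - 23) = √(-18) = 3*I*√2 ≈ 4.2426*I)
J + 1*z = 25 + 1*(3*I*√2) = 25 + 3*I*√2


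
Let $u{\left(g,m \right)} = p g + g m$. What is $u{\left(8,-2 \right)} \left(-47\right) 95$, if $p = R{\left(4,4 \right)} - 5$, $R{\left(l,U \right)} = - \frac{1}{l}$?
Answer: $258970$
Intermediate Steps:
$p = - \frac{21}{4}$ ($p = - \frac{1}{4} - 5 = - \frac{21}{4} \approx -5.25$)
$u{\left(g,m \right)} = - \frac{21 g}{4} + g m$
$u{\left(8,-2 \right)} \left(-47\right) 95 = \frac{1}{4} \cdot 8 \left(-21 + 4 \left(-2\right)\right) \left(-47\right) 95 = \frac{1}{4} \cdot 8 \left(-21 - 8\right) \left(-47\right) 95 = \frac{1}{4} \cdot 8 \left(-29\right) \left(-47\right) 95 = \left(-58\right) \left(-47\right) 95 = 2726 \cdot 95 = 258970$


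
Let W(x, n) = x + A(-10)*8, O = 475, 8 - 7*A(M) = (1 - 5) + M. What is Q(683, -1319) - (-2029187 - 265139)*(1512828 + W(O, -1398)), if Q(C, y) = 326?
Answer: 24304476735104/7 ≈ 3.4721e+12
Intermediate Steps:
A(M) = 12/7 - M/7 (A(M) = 8/7 - ((1 - 5) + M)/7 = 8/7 - (-4 + M)/7 = 8/7 + (4/7 - M/7) = 12/7 - M/7)
W(x, n) = 176/7 + x (W(x, n) = x + (12/7 - 1/7*(-10))*8 = x + (12/7 + 10/7)*8 = x + (22/7)*8 = x + 176/7 = 176/7 + x)
Q(683, -1319) - (-2029187 - 265139)*(1512828 + W(O, -1398)) = 326 - (-2029187 - 265139)*(1512828 + (176/7 + 475)) = 326 - (-2294326)*(1512828 + 3501/7) = 326 - (-2294326)*10593297/7 = 326 - 1*(-24304476732822/7) = 326 + 24304476732822/7 = 24304476735104/7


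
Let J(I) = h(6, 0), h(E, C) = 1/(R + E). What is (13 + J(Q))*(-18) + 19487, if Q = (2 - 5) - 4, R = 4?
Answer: 96256/5 ≈ 19251.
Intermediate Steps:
Q = -7 (Q = -3 - 4 = -7)
h(E, C) = 1/(4 + E)
J(I) = ⅒ (J(I) = 1/(4 + 6) = 1/10 = ⅒)
(13 + J(Q))*(-18) + 19487 = (13 + ⅒)*(-18) + 19487 = (131/10)*(-18) + 19487 = -1179/5 + 19487 = 96256/5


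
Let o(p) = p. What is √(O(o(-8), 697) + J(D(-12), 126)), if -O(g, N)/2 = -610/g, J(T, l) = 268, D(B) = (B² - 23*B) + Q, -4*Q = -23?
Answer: √462/2 ≈ 10.747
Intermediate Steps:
Q = 23/4 (Q = -¼*(-23) = 23/4 ≈ 5.7500)
D(B) = 23/4 + B² - 23*B (D(B) = (B² - 23*B) + 23/4 = 23/4 + B² - 23*B)
O(g, N) = 1220/g (O(g, N) = -(-1220)/g = 1220/g)
√(O(o(-8), 697) + J(D(-12), 126)) = √(1220/(-8) + 268) = √(1220*(-⅛) + 268) = √(-305/2 + 268) = √(231/2) = √462/2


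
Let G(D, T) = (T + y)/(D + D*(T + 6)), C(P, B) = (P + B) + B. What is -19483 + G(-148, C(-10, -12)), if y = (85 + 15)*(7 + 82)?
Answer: -38922601/1998 ≈ -19481.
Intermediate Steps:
y = 8900 (y = 100*89 = 8900)
C(P, B) = P + 2*B (C(P, B) = (B + P) + B = P + 2*B)
G(D, T) = (8900 + T)/(D + D*(6 + T)) (G(D, T) = (T + 8900)/(D + D*(T + 6)) = (8900 + T)/(D + D*(6 + T)))
-19483 + G(-148, C(-10, -12)) = -19483 + (8900 + (-10 + 2*(-12)))/((-148)*(7 + (-10 + 2*(-12)))) = -19483 - (8900 + (-10 - 24))/(148*(7 + (-10 - 24))) = -19483 - (8900 - 34)/(148*(7 - 34)) = -19483 - 1/148*8866/(-27) = -19483 - 1/148*(-1/27)*8866 = -19483 + 4433/1998 = -38922601/1998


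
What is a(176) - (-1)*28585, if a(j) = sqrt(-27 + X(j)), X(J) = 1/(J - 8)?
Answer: 28585 + I*sqrt(190470)/84 ≈ 28585.0 + 5.1956*I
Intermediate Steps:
X(J) = 1/(-8 + J)
a(j) = sqrt(-27 + 1/(-8 + j))
a(176) - (-1)*28585 = sqrt((217 - 27*176)/(-8 + 176)) - (-1)*28585 = sqrt((217 - 4752)/168) - 1*(-28585) = sqrt((1/168)*(-4535)) + 28585 = sqrt(-4535/168) + 28585 = I*sqrt(190470)/84 + 28585 = 28585 + I*sqrt(190470)/84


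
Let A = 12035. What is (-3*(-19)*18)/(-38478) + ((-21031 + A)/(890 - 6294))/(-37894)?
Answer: -8768732611/328312213922 ≈ -0.026709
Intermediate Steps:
(-3*(-19)*18)/(-38478) + ((-21031 + A)/(890 - 6294))/(-37894) = (-3*(-19)*18)/(-38478) + ((-21031 + 12035)/(890 - 6294))/(-37894) = (57*18)*(-1/38478) - 8996/(-5404)*(-1/37894) = 1026*(-1/38478) - 8996*(-1/5404)*(-1/37894) = -171/6413 + (2249/1351)*(-1/37894) = -171/6413 - 2249/51194794 = -8768732611/328312213922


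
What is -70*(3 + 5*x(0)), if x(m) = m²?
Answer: -210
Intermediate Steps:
-70*(3 + 5*x(0)) = -70*(3 + 5*0²) = -70*(3 + 5*0) = -70*(3 + 0) = -70*3 = -210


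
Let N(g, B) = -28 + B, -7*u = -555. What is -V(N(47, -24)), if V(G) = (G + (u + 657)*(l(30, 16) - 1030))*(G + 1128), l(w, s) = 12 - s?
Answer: 5734649600/7 ≈ 8.1924e+8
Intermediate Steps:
u = 555/7 (u = -1/7*(-555) = 555/7 ≈ 79.286)
V(G) = (1128 + G)*(-5329236/7 + G) (V(G) = (G + (555/7 + 657)*((12 - 1*16) - 1030))*(G + 1128) = (G + 5154*((12 - 16) - 1030)/7)*(1128 + G) = (G + 5154*(-4 - 1030)/7)*(1128 + G) = (G + (5154/7)*(-1034))*(1128 + G) = (G - 5329236/7)*(1128 + G) = (-5329236/7 + G)*(1128 + G) = (1128 + G)*(-5329236/7 + G))
-V(N(47, -24)) = -(-6011378208/7 + (-28 - 24)**2 - 5321340*(-28 - 24)/7) = -(-6011378208/7 + (-52)**2 - 5321340/7*(-52)) = -(-6011378208/7 + 2704 + 276709680/7) = -1*(-5734649600/7) = 5734649600/7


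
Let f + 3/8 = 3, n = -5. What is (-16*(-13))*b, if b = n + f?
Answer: -494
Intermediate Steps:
f = 21/8 (f = -3/8 + 3 = 21/8 ≈ 2.6250)
b = -19/8 (b = -5 + 21/8 = -19/8 ≈ -2.3750)
(-16*(-13))*b = -16*(-13)*(-19/8) = 208*(-19/8) = -494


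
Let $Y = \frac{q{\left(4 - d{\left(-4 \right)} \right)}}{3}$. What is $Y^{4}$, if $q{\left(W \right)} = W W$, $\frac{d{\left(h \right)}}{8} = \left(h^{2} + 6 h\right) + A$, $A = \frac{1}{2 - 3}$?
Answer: $\frac{1113034787454976}{81} \approx 1.3741 \cdot 10^{13}$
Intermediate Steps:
$A = -1$ ($A = \frac{1}{-1} = -1$)
$d{\left(h \right)} = -8 + 8 h^{2} + 48 h$ ($d{\left(h \right)} = 8 \left(\left(h^{2} + 6 h\right) - 1\right) = 8 \left(-1 + h^{2} + 6 h\right) = -8 + 8 h^{2} + 48 h$)
$q{\left(W \right)} = W^{2}$
$Y = \frac{5776}{3}$ ($Y = \frac{\left(4 - \left(-8 + 8 \left(-4\right)^{2} + 48 \left(-4\right)\right)\right)^{2}}{3} = \left(4 - \left(-8 + 8 \cdot 16 - 192\right)\right)^{2} \cdot \frac{1}{3} = \left(4 - \left(-8 + 128 - 192\right)\right)^{2} \cdot \frac{1}{3} = \left(4 - -72\right)^{2} \cdot \frac{1}{3} = \left(4 + 72\right)^{2} \cdot \frac{1}{3} = 76^{2} \cdot \frac{1}{3} = 5776 \cdot \frac{1}{3} = \frac{5776}{3} \approx 1925.3$)
$Y^{4} = \left(\frac{5776}{3}\right)^{4} = \frac{1113034787454976}{81}$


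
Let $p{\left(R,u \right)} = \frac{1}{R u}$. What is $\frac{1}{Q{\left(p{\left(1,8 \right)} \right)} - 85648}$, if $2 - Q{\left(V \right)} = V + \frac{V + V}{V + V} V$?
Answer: $- \frac{4}{342585} \approx -1.1676 \cdot 10^{-5}$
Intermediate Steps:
$p{\left(R,u \right)} = \frac{1}{R u}$
$Q{\left(V \right)} = 2 - 2 V$ ($Q{\left(V \right)} = 2 - \left(V + \frac{V + V}{V + V} V\right) = 2 - \left(V + \frac{2 V}{2 V} V\right) = 2 - \left(V + 2 V \frac{1}{2 V} V\right) = 2 - \left(V + 1 V\right) = 2 - \left(V + V\right) = 2 - 2 V$)
$\frac{1}{Q{\left(p{\left(1,8 \right)} \right)} - 85648} = \frac{1}{\left(2 - 2 \frac{1}{1 \cdot 8}\right) - 85648} = \frac{1}{\left(2 - 2 \cdot 1 \cdot \frac{1}{8}\right) - 85648} = \frac{1}{\left(2 - \frac{1}{4}\right) - 85648} = \frac{1}{\frac{7}{4} - 85648} = \frac{1}{- \frac{342585}{4}} = - \frac{4}{342585}$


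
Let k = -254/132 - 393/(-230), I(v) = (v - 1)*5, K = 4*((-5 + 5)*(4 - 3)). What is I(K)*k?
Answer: 818/759 ≈ 1.0777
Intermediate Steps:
K = 0 (K = 4*(0*1) = 4*0 = 0)
I(v) = -5 + 5*v (I(v) = (-1 + v)*5 = -5 + 5*v)
k = -818/3795 (k = -254*1/132 - 393*(-1/230) = -127/66 + 393/230 = -818/3795 ≈ -0.21555)
I(K)*k = (-5 + 5*0)*(-818/3795) = (-5 + 0)*(-818/3795) = -5*(-818/3795) = 818/759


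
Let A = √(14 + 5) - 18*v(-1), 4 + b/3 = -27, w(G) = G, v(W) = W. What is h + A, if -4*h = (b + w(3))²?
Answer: -2007 + √19 ≈ -2002.6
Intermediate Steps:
b = -93 (b = -12 + 3*(-27) = -12 - 81 = -93)
A = 18 + √19 (A = √(14 + 5) - 18*(-1) = √19 + 18 = 18 + √19 ≈ 22.359)
h = -2025 (h = -(-93 + 3)²/4 = -¼*(-90)² = -¼*8100 = -2025)
h + A = -2025 + (18 + √19) = -2007 + √19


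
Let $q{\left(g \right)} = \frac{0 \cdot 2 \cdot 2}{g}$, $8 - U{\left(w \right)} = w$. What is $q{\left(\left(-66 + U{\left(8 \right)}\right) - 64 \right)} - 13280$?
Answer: $-13280$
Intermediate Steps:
$U{\left(w \right)} = 8 - w$
$q{\left(g \right)} = 0$ ($q{\left(g \right)} = \frac{0 \cdot 2}{g} = \frac{0}{g} = 0$)
$q{\left(\left(-66 + U{\left(8 \right)}\right) - 64 \right)} - 13280 = 0 - 13280 = -13280$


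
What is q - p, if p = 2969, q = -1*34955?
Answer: -37924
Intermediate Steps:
q = -34955
q - p = -34955 - 1*2969 = -34955 - 2969 = -37924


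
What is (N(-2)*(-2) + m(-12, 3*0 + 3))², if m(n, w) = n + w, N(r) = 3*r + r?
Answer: 49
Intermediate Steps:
N(r) = 4*r
(N(-2)*(-2) + m(-12, 3*0 + 3))² = ((4*(-2))*(-2) + (-12 + (3*0 + 3)))² = (-8*(-2) + (-12 + (0 + 3)))² = (16 + (-12 + 3))² = (16 - 9)² = 7² = 49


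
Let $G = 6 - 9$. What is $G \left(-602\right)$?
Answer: $1806$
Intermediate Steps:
$G = -3$ ($G = 6 - 9 = -3$)
$G \left(-602\right) = \left(-3\right) \left(-602\right) = 1806$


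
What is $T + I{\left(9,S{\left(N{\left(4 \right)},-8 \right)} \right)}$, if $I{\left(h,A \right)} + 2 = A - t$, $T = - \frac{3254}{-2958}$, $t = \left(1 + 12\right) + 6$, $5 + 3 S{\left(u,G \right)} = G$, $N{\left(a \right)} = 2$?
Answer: $- \frac{11947}{493} \approx -24.233$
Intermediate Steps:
$S{\left(u,G \right)} = - \frac{5}{3} + \frac{G}{3}$
$t = 19$ ($t = 13 + 6 = 19$)
$T = \frac{1627}{1479}$ ($T = \left(-3254\right) \left(- \frac{1}{2958}\right) = \frac{1627}{1479} \approx 1.1001$)
$I{\left(h,A \right)} = -21 + A$ ($I{\left(h,A \right)} = -2 + \left(A - 19\right) = -2 + \left(-19 + A\right) = -21 + A$)
$T + I{\left(9,S{\left(N{\left(4 \right)},-8 \right)} \right)} = \frac{1627}{1479} + \left(-21 + \left(- \frac{5}{3} + \frac{1}{3} \left(-8\right)\right)\right) = \frac{1627}{1479} - \frac{76}{3} = - \frac{11947}{493}$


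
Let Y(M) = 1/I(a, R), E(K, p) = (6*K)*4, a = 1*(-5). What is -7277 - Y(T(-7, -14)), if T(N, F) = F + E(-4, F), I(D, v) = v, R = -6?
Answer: -43661/6 ≈ -7276.8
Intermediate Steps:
a = -5
E(K, p) = 24*K
T(N, F) = -96 + F (T(N, F) = F + 24*(-4) = F - 96 = -96 + F)
Y(M) = -⅙ (Y(M) = 1/(-6) = -⅙)
-7277 - Y(T(-7, -14)) = -7277 - 1*(-⅙) = -7277 + ⅙ = -43661/6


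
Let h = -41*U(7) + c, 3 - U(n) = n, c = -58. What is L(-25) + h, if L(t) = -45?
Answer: 61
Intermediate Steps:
U(n) = 3 - n
h = 106 (h = -41*(3 - 1*7) - 58 = -41*(3 - 7) - 58 = -41*(-4) - 58 = 164 - 58 = 106)
L(-25) + h = -45 + 106 = 61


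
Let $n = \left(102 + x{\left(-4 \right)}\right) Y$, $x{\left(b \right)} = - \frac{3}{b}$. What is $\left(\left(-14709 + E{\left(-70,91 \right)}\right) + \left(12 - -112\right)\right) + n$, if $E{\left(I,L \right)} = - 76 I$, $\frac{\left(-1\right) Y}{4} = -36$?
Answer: $5531$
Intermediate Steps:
$Y = 144$ ($Y = \left(-4\right) \left(-36\right) = 144$)
$n = 14796$ ($n = \left(102 - \frac{3}{-4}\right) 144 = \left(102 - - \frac{3}{4}\right) 144 = \left(102 + \frac{3}{4}\right) 144 = \frac{411}{4} \cdot 144 = 14796$)
$\left(\left(-14709 + E{\left(-70,91 \right)}\right) + \left(12 - -112\right)\right) + n = \left(\left(-14709 - -5320\right) + \left(12 - -112\right)\right) + 14796 = \left(\left(-14709 + 5320\right) + \left(12 + 112\right)\right) + 14796 = \left(-9389 + 124\right) + 14796 = -9265 + 14796 = 5531$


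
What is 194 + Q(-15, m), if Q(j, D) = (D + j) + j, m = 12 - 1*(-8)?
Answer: 184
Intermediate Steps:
m = 20 (m = 12 + 8 = 20)
Q(j, D) = D + 2*j
194 + Q(-15, m) = 194 + (20 + 2*(-15)) = 194 + (20 - 30) = 194 - 10 = 184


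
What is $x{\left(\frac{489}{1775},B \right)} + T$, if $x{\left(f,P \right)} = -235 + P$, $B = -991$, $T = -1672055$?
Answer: $-1673281$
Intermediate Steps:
$x{\left(\frac{489}{1775},B \right)} + T = \left(-235 - 991\right) - 1672055 = -1226 - 1672055 = -1673281$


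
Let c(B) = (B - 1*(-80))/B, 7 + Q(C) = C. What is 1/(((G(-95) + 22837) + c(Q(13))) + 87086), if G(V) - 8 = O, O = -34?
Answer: 3/329734 ≈ 9.0982e-6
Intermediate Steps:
Q(C) = -7 + C
G(V) = -26 (G(V) = 8 - 34 = -26)
c(B) = (80 + B)/B (c(B) = (B + 80)/B = (80 + B)/B)
1/(((G(-95) + 22837) + c(Q(13))) + 87086) = 1/(((-26 + 22837) + (80 + (-7 + 13))/(-7 + 13)) + 87086) = 1/((22811 + (80 + 6)/6) + 87086) = 1/((22811 + (⅙)*86) + 87086) = 1/((22811 + 43/3) + 87086) = 1/(68476/3 + 87086) = 1/(329734/3) = 3/329734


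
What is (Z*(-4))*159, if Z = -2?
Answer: 1272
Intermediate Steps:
(Z*(-4))*159 = -2*(-4)*159 = 8*159 = 1272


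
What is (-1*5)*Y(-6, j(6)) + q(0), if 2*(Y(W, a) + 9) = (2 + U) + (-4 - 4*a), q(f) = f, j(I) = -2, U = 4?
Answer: 20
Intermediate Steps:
Y(W, a) = -8 - 2*a (Y(W, a) = -9 + ((2 + 4) + (-4 - 4*a))/2 = -9 + (6 + (-4 - 4*a))/2 = -9 + (2 - 4*a)/2 = -9 + (1 - 2*a) = -8 - 2*a)
(-1*5)*Y(-6, j(6)) + q(0) = (-1*5)*(-8 - 2*(-2)) + 0 = -5*(-8 + 4) + 0 = -5*(-4) + 0 = 20 + 0 = 20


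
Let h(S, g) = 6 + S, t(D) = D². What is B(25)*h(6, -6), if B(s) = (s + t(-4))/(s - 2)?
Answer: 492/23 ≈ 21.391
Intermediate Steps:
B(s) = (16 + s)/(-2 + s) (B(s) = (s + (-4)²)/(s - 2) = (s + 16)/(-2 + s) = (16 + s)/(-2 + s))
B(25)*h(6, -6) = ((16 + 25)/(-2 + 25))*(6 + 6) = (41/23)*12 = 492/23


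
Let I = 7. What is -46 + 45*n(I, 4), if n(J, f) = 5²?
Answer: 1079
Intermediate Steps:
n(J, f) = 25
-46 + 45*n(I, 4) = -46 + 45*25 = -46 + 1125 = 1079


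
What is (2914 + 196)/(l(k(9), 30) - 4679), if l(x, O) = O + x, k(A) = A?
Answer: -311/464 ≈ -0.67026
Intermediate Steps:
(2914 + 196)/(l(k(9), 30) - 4679) = (2914 + 196)/((30 + 9) - 4679) = 3110/(39 - 4679) = 3110/(-4640) = 3110*(-1/4640) = -311/464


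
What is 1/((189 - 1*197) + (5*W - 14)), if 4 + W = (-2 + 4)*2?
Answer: -1/22 ≈ -0.045455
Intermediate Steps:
W = 0 (W = -4 + (-2 + 4)*2 = -4 + 2*2 = -4 + 4 = 0)
1/((189 - 1*197) + (5*W - 14)) = 1/((189 - 1*197) + (5*0 - 14)) = 1/((189 - 197) + (0 - 14)) = 1/(-8 - 14) = 1/(-22) = -1/22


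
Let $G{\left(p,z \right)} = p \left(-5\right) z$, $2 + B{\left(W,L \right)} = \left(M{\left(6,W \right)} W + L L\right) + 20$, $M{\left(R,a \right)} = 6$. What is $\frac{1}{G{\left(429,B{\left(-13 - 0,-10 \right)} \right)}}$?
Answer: $- \frac{1}{85800} \approx -1.1655 \cdot 10^{-5}$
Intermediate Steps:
$B{\left(W,L \right)} = 18 + L^{2} + 6 W$ ($B{\left(W,L \right)} = -2 + \left(\left(6 W + L L\right) + 20\right) = -2 + \left(\left(6 W + L^{2}\right) + 20\right) = -2 + \left(\left(L^{2} + 6 W\right) + 20\right) = -2 + \left(20 + L^{2} + 6 W\right) = 18 + L^{2} + 6 W$)
$G{\left(p,z \right)} = - 5 p z$
$\frac{1}{G{\left(429,B{\left(-13 - 0,-10 \right)} \right)}} = \frac{1}{\left(-5\right) 429 \left(18 + \left(-10\right)^{2} + 6 \left(-13 - 0\right)\right)} = \frac{1}{\left(-5\right) 429 \left(18 + 100 + 6 \left(-13 + 0\right)\right)} = \frac{1}{\left(-5\right) 429 \left(18 + 100 + 6 \left(-13\right)\right)} = \frac{1}{\left(-5\right) 429 \left(18 + 100 - 78\right)} = \frac{1}{\left(-5\right) 429 \cdot 40} = \frac{1}{-85800} = - \frac{1}{85800}$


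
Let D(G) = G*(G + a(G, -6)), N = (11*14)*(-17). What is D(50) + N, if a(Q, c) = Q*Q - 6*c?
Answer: 126682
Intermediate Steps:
N = -2618 (N = 154*(-17) = -2618)
a(Q, c) = Q**2 - 6*c
D(G) = G*(36 + G + G**2) (D(G) = G*(G + (G**2 - 6*(-6))) = G*(G + (G**2 + 36)) = G*(G + (36 + G**2)) = G*(36 + G + G**2))
D(50) + N = 50*(36 + 50 + 50**2) - 2618 = 50*(36 + 50 + 2500) - 2618 = 50*2586 - 2618 = 129300 - 2618 = 126682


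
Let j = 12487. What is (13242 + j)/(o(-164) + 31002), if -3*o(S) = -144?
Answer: 25729/31050 ≈ 0.82863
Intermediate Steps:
o(S) = 48 (o(S) = -⅓*(-144) = 48)
(13242 + j)/(o(-164) + 31002) = (13242 + 12487)/(48 + 31002) = 25729/31050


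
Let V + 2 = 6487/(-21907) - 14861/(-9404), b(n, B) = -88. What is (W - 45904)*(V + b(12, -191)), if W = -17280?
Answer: 288698000378436/51503357 ≈ 5.6054e+6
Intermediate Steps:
V = -147470677/206013428 (V = -2 + (6487/(-21907) - 14861/(-9404)) = -2 + (6487*(-1/21907) - 14861*(-1/9404)) = -2 + (-6487/21907 + 14861/9404) = -2 + 264556179/206013428 = -147470677/206013428 ≈ -0.71583)
(W - 45904)*(V + b(12, -191)) = (-17280 - 45904)*(-147470677/206013428 - 88) = -63184*(-18276652341/206013428) = 288698000378436/51503357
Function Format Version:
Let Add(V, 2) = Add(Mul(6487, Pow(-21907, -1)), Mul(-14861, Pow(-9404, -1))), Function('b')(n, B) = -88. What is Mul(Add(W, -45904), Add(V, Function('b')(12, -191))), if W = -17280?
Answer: Rational(288698000378436, 51503357) ≈ 5.6054e+6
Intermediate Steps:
V = Rational(-147470677, 206013428) (V = Add(-2, Add(Mul(6487, Pow(-21907, -1)), Mul(-14861, Pow(-9404, -1)))) = Add(-2, Add(Mul(6487, Rational(-1, 21907)), Mul(-14861, Rational(-1, 9404)))) = Add(-2, Add(Rational(-6487, 21907), Rational(14861, 9404))) = Add(-2, Rational(264556179, 206013428)) = Rational(-147470677, 206013428) ≈ -0.71583)
Mul(Add(W, -45904), Add(V, Function('b')(12, -191))) = Mul(Add(-17280, -45904), Add(Rational(-147470677, 206013428), -88)) = Mul(-63184, Rational(-18276652341, 206013428)) = Rational(288698000378436, 51503357)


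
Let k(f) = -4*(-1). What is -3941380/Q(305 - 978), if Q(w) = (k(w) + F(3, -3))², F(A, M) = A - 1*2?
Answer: -788276/5 ≈ -1.5766e+5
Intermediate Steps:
k(f) = 4
F(A, M) = -2 + A (F(A, M) = A - 2 = -2 + A)
Q(w) = 25 (Q(w) = (4 + (-2 + 3))² = (4 + 1)² = 5² = 25)
-3941380/Q(305 - 978) = -3941380/25 = -3941380*1/25 = -788276/5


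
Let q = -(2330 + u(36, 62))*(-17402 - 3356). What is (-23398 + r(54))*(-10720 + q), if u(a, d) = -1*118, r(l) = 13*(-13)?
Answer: -1081866136392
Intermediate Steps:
r(l) = -169
u(a, d) = -118
q = 45916696 (q = -(2330 - 118)*(-17402 - 3356) = -2212*(-20758) = -1*(-45916696) = 45916696)
(-23398 + r(54))*(-10720 + q) = (-23398 - 169)*(-10720 + 45916696) = -23567*45905976 = -1081866136392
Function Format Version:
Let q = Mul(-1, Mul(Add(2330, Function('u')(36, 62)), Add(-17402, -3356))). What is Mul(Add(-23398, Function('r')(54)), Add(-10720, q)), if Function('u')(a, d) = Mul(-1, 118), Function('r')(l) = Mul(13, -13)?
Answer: -1081866136392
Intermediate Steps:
Function('r')(l) = -169
Function('u')(a, d) = -118
q = 45916696 (q = Mul(-1, Mul(Add(2330, -118), Add(-17402, -3356))) = Mul(-1, Mul(2212, -20758)) = Mul(-1, -45916696) = 45916696)
Mul(Add(-23398, Function('r')(54)), Add(-10720, q)) = Mul(Add(-23398, -169), Add(-10720, 45916696)) = Mul(-23567, 45905976) = -1081866136392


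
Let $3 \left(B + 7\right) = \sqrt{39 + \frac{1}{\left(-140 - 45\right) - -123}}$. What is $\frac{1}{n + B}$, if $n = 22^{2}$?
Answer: $\frac{266166}{126958765} - \frac{3 \sqrt{149854}}{126958765} \approx 0.0020873$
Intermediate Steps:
$n = 484$
$B = -7 + \frac{\sqrt{149854}}{186}$ ($B = -7 + \frac{\sqrt{39 + \frac{1}{\left(-140 - 45\right) - -123}}}{3} = -7 + \frac{\sqrt{39 + \frac{1}{-185 + \left(-15 + 138\right)}}}{3} = -7 + \frac{\sqrt{39 + \frac{1}{-185 + 123}}}{3} = -7 + \frac{\sqrt{39 + \frac{1}{-62}}}{3} = -7 + \frac{\sqrt{39 - \frac{1}{62}}}{3} = -7 + \frac{\sqrt{\frac{2417}{62}}}{3} = -7 + \frac{\frac{1}{62} \sqrt{149854}}{3} = -7 + \frac{\sqrt{149854}}{186} \approx -4.9188$)
$\frac{1}{n + B} = \frac{1}{484 - \left(7 - \frac{\sqrt{149854}}{186}\right)} = \frac{1}{477 + \frac{\sqrt{149854}}{186}}$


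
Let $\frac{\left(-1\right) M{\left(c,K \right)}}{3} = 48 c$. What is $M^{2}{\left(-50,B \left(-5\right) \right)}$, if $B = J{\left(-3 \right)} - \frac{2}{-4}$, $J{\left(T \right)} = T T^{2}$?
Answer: $51840000$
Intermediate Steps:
$J{\left(T \right)} = T^{3}$
$B = - \frac{53}{2}$ ($B = \left(-3\right)^{3} - \frac{2}{-4} = -27 - 2 \left(- \frac{1}{4}\right) = -27 - - \frac{1}{2} = -27 + \frac{1}{2} = - \frac{53}{2} \approx -26.5$)
$M{\left(c,K \right)} = - 144 c$ ($M{\left(c,K \right)} = - 3 \cdot 48 c = - 144 c$)
$M^{2}{\left(-50,B \left(-5\right) \right)} = \left(\left(-144\right) \left(-50\right)\right)^{2} = 7200^{2} = 51840000$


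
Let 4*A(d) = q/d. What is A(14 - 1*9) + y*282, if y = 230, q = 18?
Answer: 648609/10 ≈ 64861.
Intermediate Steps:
A(d) = 9/(2*d) (A(d) = (18/d)/4 = 9/(2*d))
A(14 - 1*9) + y*282 = 9/(2*(14 - 1*9)) + 230*282 = 9/(2*(14 - 9)) + 64860 = (9/2)/5 + 64860 = (9/2)*(⅕) + 64860 = 9/10 + 64860 = 648609/10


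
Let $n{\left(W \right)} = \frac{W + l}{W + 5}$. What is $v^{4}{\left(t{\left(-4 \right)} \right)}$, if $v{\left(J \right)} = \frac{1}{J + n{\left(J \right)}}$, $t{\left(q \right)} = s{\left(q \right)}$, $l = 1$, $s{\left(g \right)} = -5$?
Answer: $0$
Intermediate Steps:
$t{\left(q \right)} = -5$
$n{\left(W \right)} = \frac{1 + W}{5 + W}$ ($n{\left(W \right)} = \frac{W + 1}{W + 5} = \frac{1 + W}{5 + W}$)
$v{\left(J \right)} = \frac{1}{J + \frac{1 + J}{5 + J}}$
$v^{4}{\left(t{\left(-4 \right)} \right)} = \left(\frac{5 - 5}{1 - 5 - 5 \left(5 - 5\right)}\right)^{4} = \left(\frac{1}{1 - 5 - 0} \cdot 0\right)^{4} = \left(\frac{1}{1 - 5 + 0} \cdot 0\right)^{4} = \left(\frac{1}{-4} \cdot 0\right)^{4} = \left(\left(- \frac{1}{4}\right) 0\right)^{4} = 0^{4} = 0$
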